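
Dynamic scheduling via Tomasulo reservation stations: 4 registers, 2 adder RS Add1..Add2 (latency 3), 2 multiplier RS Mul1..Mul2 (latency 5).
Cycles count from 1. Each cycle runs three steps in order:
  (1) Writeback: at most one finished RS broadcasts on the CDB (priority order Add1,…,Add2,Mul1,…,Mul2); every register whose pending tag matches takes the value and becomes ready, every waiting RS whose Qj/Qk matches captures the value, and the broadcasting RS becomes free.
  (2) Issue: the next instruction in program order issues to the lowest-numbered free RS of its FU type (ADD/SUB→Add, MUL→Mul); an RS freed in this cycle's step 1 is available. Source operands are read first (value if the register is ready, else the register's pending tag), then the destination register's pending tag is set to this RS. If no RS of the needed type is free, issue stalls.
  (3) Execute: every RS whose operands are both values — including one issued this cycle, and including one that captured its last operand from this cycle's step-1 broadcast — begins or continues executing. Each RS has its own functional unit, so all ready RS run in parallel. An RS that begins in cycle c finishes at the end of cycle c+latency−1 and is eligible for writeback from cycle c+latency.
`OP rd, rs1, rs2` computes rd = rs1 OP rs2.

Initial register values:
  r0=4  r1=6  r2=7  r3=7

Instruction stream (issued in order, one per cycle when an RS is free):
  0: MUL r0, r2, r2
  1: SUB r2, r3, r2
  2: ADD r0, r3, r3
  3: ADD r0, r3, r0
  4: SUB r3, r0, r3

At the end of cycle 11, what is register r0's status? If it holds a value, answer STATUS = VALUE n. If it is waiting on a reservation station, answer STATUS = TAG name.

cycle 1: issue MUL r0<-Mul1 // r0:Mul1,r1:6,r2:7,r3:7
cycle 2: issue SUB r2<-Add1 // r0:Mul1,r1:6,r2:Add1,r3:7
cycle 3: issue ADD r0<-Add2 // r0:Add2,r1:6,r2:Add1,r3:7
cycle 4: stall // r0:Add2,r1:6,r2:Add1,r3:7
cycle 5: CDB Add1=0; issue ADD r0<-Add1 // r0:Add1,r1:6,r2:0,r3:7
cycle 6: CDB Add2=14; issue SUB r3<-Add2 // r0:Add1,r1:6,r2:0,r3:Add2
cycle 7: CDB Mul1=49 // r0:Add1,r1:6,r2:0,r3:Add2
cycle 8: - // r0:Add1,r1:6,r2:0,r3:Add2
cycle 9: CDB Add1=21 // r0:21,r1:6,r2:0,r3:Add2
cycle 10: - // r0:21,r1:6,r2:0,r3:Add2
cycle 11: - // r0:21,r1:6,r2:0,r3:Add2

STATUS = VALUE 21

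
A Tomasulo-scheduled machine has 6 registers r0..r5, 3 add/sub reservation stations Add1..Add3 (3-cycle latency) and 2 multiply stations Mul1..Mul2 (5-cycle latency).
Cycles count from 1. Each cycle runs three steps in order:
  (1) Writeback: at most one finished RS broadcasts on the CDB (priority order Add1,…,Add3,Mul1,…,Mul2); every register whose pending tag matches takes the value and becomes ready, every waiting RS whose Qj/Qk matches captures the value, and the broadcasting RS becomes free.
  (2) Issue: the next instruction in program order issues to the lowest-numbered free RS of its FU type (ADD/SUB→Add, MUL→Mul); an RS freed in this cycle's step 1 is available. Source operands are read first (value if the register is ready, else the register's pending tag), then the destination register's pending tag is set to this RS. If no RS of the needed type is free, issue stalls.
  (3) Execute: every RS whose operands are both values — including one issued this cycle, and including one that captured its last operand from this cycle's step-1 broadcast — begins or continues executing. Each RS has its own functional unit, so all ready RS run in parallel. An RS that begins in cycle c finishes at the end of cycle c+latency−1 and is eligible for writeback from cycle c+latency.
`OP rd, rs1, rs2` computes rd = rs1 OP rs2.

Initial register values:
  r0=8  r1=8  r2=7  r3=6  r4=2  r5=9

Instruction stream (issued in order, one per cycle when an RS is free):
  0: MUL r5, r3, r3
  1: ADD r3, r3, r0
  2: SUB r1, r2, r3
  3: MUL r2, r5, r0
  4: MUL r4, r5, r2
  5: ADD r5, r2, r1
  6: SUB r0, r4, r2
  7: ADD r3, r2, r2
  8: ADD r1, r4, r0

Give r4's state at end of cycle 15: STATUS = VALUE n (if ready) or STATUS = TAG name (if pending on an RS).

cycle 1: issue MUL r5<-Mul1 // r0:8,r1:8,r2:7,r3:6,r4:2,r5:Mul1
cycle 2: issue ADD r3<-Add1 // r0:8,r1:8,r2:7,r3:Add1,r4:2,r5:Mul1
cycle 3: issue SUB r1<-Add2 // r0:8,r1:Add2,r2:7,r3:Add1,r4:2,r5:Mul1
cycle 4: issue MUL r2<-Mul2 // r0:8,r1:Add2,r2:Mul2,r3:Add1,r4:2,r5:Mul1
cycle 5: CDB Add1=14; stall // r0:8,r1:Add2,r2:Mul2,r3:14,r4:2,r5:Mul1
cycle 6: CDB Mul1=36; issue MUL r4<-Mul1 // r0:8,r1:Add2,r2:Mul2,r3:14,r4:Mul1,r5:36
cycle 7: issue ADD r5<-Add1 // r0:8,r1:Add2,r2:Mul2,r3:14,r4:Mul1,r5:Add1
cycle 8: CDB Add2=-7; issue SUB r0<-Add2 // r0:Add2,r1:-7,r2:Mul2,r3:14,r4:Mul1,r5:Add1
cycle 9: issue ADD r3<-Add3 // r0:Add2,r1:-7,r2:Mul2,r3:Add3,r4:Mul1,r5:Add1
cycle 10: stall // r0:Add2,r1:-7,r2:Mul2,r3:Add3,r4:Mul1,r5:Add1
cycle 11: CDB Mul2=288; stall // r0:Add2,r1:-7,r2:288,r3:Add3,r4:Mul1,r5:Add1
cycle 12: stall // r0:Add2,r1:-7,r2:288,r3:Add3,r4:Mul1,r5:Add1
cycle 13: stall // r0:Add2,r1:-7,r2:288,r3:Add3,r4:Mul1,r5:Add1
cycle 14: CDB Add1=281; issue ADD r1<-Add1 // r0:Add2,r1:Add1,r2:288,r3:Add3,r4:Mul1,r5:281
cycle 15: CDB Add3=576 // r0:Add2,r1:Add1,r2:288,r3:576,r4:Mul1,r5:281

STATUS = TAG Mul1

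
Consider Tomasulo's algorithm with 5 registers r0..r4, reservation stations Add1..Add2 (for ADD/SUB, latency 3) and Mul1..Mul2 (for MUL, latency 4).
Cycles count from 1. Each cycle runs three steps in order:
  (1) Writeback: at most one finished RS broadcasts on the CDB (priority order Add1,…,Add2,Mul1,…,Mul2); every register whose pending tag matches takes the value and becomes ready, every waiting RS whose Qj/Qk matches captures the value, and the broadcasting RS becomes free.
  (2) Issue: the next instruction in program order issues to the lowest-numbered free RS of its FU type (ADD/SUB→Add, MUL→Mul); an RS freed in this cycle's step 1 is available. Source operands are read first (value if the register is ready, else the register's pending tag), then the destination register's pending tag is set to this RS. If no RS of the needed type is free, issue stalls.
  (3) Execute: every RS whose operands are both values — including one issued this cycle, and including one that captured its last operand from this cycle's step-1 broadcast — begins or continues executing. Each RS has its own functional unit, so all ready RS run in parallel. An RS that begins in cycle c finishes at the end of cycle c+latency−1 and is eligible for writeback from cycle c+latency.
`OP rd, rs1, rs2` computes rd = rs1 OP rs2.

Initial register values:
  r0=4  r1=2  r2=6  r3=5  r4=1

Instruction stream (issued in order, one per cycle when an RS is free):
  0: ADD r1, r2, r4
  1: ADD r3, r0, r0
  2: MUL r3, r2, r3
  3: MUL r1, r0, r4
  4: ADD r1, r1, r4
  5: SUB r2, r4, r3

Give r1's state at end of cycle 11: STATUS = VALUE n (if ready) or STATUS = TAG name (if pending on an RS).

STATUS = VALUE 5

c1: issue ADD r1<-Add1 | r0:4,r1:Add1,r2:6,r3:5,r4:1
c2: issue ADD r3<-Add2 | r0:4,r1:Add1,r2:6,r3:Add2,r4:1
c3: issue MUL r3<-Mul1 | r0:4,r1:Add1,r2:6,r3:Mul1,r4:1
c4: CDB Add1=7; issue MUL r1<-Mul2 | r0:4,r1:Mul2,r2:6,r3:Mul1,r4:1
c5: CDB Add2=8; issue ADD r1<-Add1 | r0:4,r1:Add1,r2:6,r3:Mul1,r4:1
c6: issue SUB r2<-Add2 | r0:4,r1:Add1,r2:Add2,r3:Mul1,r4:1
c7: - | r0:4,r1:Add1,r2:Add2,r3:Mul1,r4:1
c8: CDB Mul2=4 | r0:4,r1:Add1,r2:Add2,r3:Mul1,r4:1
c9: CDB Mul1=48 | r0:4,r1:Add1,r2:Add2,r3:48,r4:1
c10: - | r0:4,r1:Add1,r2:Add2,r3:48,r4:1
c11: CDB Add1=5 | r0:4,r1:5,r2:Add2,r3:48,r4:1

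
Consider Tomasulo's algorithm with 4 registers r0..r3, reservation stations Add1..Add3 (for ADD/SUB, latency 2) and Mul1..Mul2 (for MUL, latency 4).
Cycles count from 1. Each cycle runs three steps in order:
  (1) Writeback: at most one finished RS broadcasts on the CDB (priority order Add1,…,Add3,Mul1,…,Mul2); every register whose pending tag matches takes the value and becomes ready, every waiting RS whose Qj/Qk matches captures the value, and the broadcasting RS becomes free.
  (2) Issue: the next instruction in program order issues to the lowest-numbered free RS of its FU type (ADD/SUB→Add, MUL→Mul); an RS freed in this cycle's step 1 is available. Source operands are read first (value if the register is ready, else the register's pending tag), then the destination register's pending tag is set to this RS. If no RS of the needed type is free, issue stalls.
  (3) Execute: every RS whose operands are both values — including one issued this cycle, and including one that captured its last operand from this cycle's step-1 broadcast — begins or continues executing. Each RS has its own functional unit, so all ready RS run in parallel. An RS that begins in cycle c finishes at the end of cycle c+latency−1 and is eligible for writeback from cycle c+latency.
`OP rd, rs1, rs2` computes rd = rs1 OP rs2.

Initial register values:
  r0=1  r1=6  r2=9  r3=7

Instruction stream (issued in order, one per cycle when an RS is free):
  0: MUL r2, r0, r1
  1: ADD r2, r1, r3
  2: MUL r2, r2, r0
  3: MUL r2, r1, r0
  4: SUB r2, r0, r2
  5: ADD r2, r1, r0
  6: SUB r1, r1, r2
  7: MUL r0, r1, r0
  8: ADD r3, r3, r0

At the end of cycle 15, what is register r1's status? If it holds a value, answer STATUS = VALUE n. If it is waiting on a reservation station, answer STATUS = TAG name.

c1: issue MUL r2<-Mul1 | r0:1,r1:6,r2:Mul1,r3:7
c2: issue ADD r2<-Add1 | r0:1,r1:6,r2:Add1,r3:7
c3: issue MUL r2<-Mul2 | r0:1,r1:6,r2:Mul2,r3:7
c4: CDB Add1=13; stall | r0:1,r1:6,r2:Mul2,r3:7
c5: CDB Mul1=6; issue MUL r2<-Mul1 | r0:1,r1:6,r2:Mul1,r3:7
c6: issue SUB r2<-Add1 | r0:1,r1:6,r2:Add1,r3:7
c7: issue ADD r2<-Add2 | r0:1,r1:6,r2:Add2,r3:7
c8: CDB Mul2=13; issue SUB r1<-Add3 | r0:1,r1:Add3,r2:Add2,r3:7
c9: CDB Add2=7; issue MUL r0<-Mul2 | r0:Mul2,r1:Add3,r2:7,r3:7
c10: CDB Mul1=6; issue ADD r3<-Add2 | r0:Mul2,r1:Add3,r2:7,r3:Add2
c11: CDB Add3=-1 | r0:Mul2,r1:-1,r2:7,r3:Add2
c12: CDB Add1=-5 | r0:Mul2,r1:-1,r2:7,r3:Add2
c13: - | r0:Mul2,r1:-1,r2:7,r3:Add2
c14: - | r0:Mul2,r1:-1,r2:7,r3:Add2
c15: CDB Mul2=-1 | r0:-1,r1:-1,r2:7,r3:Add2

STATUS = VALUE -1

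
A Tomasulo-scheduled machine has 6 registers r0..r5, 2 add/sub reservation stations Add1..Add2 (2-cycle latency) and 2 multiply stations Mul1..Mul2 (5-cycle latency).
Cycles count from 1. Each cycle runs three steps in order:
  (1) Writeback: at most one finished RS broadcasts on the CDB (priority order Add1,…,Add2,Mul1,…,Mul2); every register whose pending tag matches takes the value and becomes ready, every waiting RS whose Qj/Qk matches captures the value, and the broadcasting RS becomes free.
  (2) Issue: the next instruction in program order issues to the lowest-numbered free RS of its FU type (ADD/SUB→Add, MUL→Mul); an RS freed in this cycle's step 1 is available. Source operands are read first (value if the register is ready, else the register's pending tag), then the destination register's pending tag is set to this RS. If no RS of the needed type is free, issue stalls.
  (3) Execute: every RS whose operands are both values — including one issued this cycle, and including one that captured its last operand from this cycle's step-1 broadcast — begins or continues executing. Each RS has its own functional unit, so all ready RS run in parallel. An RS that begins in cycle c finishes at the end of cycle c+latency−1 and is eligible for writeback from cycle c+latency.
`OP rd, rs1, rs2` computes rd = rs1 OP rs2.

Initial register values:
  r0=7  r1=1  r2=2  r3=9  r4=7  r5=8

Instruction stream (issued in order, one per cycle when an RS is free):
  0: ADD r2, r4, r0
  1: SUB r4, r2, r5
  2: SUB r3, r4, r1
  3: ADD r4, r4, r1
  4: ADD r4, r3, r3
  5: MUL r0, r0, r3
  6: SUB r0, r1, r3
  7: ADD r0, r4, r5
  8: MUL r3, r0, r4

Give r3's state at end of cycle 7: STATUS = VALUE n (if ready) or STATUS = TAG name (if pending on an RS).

STATUS = VALUE 5

  c1: issue ADD r2<-Add1  regs: r0:7,r1:1,r2:Add1,r3:9,r4:7,r5:8
  c2: issue SUB r4<-Add2  regs: r0:7,r1:1,r2:Add1,r3:9,r4:Add2,r5:8
  c3: CDB Add1=14; issue SUB r3<-Add1  regs: r0:7,r1:1,r2:14,r3:Add1,r4:Add2,r5:8
  c4: stall  regs: r0:7,r1:1,r2:14,r3:Add1,r4:Add2,r5:8
  c5: CDB Add2=6; issue ADD r4<-Add2  regs: r0:7,r1:1,r2:14,r3:Add1,r4:Add2,r5:8
  c6: stall  regs: r0:7,r1:1,r2:14,r3:Add1,r4:Add2,r5:8
  c7: CDB Add1=5; issue ADD r4<-Add1  regs: r0:7,r1:1,r2:14,r3:5,r4:Add1,r5:8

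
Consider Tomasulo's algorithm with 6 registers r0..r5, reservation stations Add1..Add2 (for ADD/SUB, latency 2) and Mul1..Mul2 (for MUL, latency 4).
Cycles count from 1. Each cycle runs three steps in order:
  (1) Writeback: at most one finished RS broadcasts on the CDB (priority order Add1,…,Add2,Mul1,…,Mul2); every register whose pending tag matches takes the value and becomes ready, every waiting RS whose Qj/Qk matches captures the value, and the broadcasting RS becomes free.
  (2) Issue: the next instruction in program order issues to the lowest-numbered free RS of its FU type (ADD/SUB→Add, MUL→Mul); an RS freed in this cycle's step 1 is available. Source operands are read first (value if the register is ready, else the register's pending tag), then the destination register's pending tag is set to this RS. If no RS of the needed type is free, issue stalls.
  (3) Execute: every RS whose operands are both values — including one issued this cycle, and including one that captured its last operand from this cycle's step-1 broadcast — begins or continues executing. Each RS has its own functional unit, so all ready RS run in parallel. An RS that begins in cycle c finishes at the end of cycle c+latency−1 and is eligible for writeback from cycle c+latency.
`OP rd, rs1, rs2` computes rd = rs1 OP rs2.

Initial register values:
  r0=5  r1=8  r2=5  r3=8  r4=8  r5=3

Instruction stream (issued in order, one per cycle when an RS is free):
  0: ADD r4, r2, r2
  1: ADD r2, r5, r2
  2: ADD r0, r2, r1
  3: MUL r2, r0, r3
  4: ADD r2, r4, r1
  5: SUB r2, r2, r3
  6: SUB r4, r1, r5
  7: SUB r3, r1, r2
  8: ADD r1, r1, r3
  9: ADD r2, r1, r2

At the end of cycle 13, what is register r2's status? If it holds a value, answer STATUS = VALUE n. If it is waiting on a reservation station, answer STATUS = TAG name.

cycle 1: issue ADD r4<-Add1 // r0:5,r1:8,r2:5,r3:8,r4:Add1,r5:3
cycle 2: issue ADD r2<-Add2 // r0:5,r1:8,r2:Add2,r3:8,r4:Add1,r5:3
cycle 3: CDB Add1=10; issue ADD r0<-Add1 // r0:Add1,r1:8,r2:Add2,r3:8,r4:10,r5:3
cycle 4: CDB Add2=8; issue MUL r2<-Mul1 // r0:Add1,r1:8,r2:Mul1,r3:8,r4:10,r5:3
cycle 5: issue ADD r2<-Add2 // r0:Add1,r1:8,r2:Add2,r3:8,r4:10,r5:3
cycle 6: CDB Add1=16; issue SUB r2<-Add1 // r0:16,r1:8,r2:Add1,r3:8,r4:10,r5:3
cycle 7: CDB Add2=18; issue SUB r4<-Add2 // r0:16,r1:8,r2:Add1,r3:8,r4:Add2,r5:3
cycle 8: stall // r0:16,r1:8,r2:Add1,r3:8,r4:Add2,r5:3
cycle 9: CDB Add1=10; issue SUB r3<-Add1 // r0:16,r1:8,r2:10,r3:Add1,r4:Add2,r5:3
cycle 10: CDB Add2=5; issue ADD r1<-Add2 // r0:16,r1:Add2,r2:10,r3:Add1,r4:5,r5:3
cycle 11: CDB Add1=-2; issue ADD r2<-Add1 // r0:16,r1:Add2,r2:Add1,r3:-2,r4:5,r5:3
cycle 12: CDB Mul1=128 // r0:16,r1:Add2,r2:Add1,r3:-2,r4:5,r5:3
cycle 13: CDB Add2=6 // r0:16,r1:6,r2:Add1,r3:-2,r4:5,r5:3

STATUS = TAG Add1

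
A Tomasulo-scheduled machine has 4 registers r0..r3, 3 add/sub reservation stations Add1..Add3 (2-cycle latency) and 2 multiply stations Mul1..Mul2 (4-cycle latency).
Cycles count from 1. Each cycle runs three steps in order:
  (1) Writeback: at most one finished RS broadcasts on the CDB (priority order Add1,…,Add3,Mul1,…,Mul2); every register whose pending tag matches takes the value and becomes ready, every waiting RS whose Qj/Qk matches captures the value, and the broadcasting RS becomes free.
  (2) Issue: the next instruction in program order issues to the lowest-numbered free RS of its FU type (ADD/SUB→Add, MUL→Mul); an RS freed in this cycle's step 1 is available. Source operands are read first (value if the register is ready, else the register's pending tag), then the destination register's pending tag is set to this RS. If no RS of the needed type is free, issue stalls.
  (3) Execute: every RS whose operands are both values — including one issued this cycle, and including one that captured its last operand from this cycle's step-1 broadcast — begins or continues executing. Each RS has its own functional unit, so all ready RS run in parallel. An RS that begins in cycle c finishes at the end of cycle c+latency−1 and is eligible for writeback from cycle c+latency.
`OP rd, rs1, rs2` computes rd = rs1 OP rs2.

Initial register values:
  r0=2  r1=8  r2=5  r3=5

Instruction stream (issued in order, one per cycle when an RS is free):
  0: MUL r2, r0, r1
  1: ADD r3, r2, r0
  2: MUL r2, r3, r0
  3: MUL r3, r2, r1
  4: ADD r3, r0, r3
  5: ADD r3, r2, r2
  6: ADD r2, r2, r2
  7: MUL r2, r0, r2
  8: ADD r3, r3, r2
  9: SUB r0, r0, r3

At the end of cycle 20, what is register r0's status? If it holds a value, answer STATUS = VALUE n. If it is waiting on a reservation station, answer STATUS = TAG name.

STATUS = TAG Add3

c1: issue MUL r2<-Mul1 | r0:2,r1:8,r2:Mul1,r3:5
c2: issue ADD r3<-Add1 | r0:2,r1:8,r2:Mul1,r3:Add1
c3: issue MUL r2<-Mul2 | r0:2,r1:8,r2:Mul2,r3:Add1
c4: stall | r0:2,r1:8,r2:Mul2,r3:Add1
c5: CDB Mul1=16; issue MUL r3<-Mul1 | r0:2,r1:8,r2:Mul2,r3:Mul1
c6: issue ADD r3<-Add2 | r0:2,r1:8,r2:Mul2,r3:Add2
c7: CDB Add1=18; issue ADD r3<-Add1 | r0:2,r1:8,r2:Mul2,r3:Add1
c8: issue ADD r2<-Add3 | r0:2,r1:8,r2:Add3,r3:Add1
c9: stall | r0:2,r1:8,r2:Add3,r3:Add1
c10: stall | r0:2,r1:8,r2:Add3,r3:Add1
c11: CDB Mul2=36; issue MUL r2<-Mul2 | r0:2,r1:8,r2:Mul2,r3:Add1
c12: stall | r0:2,r1:8,r2:Mul2,r3:Add1
c13: CDB Add1=72; issue ADD r3<-Add1 | r0:2,r1:8,r2:Mul2,r3:Add1
c14: CDB Add3=72; issue SUB r0<-Add3 | r0:Add3,r1:8,r2:Mul2,r3:Add1
c15: CDB Mul1=288 | r0:Add3,r1:8,r2:Mul2,r3:Add1
c16: - | r0:Add3,r1:8,r2:Mul2,r3:Add1
c17: CDB Add2=290 | r0:Add3,r1:8,r2:Mul2,r3:Add1
c18: CDB Mul2=144 | r0:Add3,r1:8,r2:144,r3:Add1
c19: - | r0:Add3,r1:8,r2:144,r3:Add1
c20: CDB Add1=216 | r0:Add3,r1:8,r2:144,r3:216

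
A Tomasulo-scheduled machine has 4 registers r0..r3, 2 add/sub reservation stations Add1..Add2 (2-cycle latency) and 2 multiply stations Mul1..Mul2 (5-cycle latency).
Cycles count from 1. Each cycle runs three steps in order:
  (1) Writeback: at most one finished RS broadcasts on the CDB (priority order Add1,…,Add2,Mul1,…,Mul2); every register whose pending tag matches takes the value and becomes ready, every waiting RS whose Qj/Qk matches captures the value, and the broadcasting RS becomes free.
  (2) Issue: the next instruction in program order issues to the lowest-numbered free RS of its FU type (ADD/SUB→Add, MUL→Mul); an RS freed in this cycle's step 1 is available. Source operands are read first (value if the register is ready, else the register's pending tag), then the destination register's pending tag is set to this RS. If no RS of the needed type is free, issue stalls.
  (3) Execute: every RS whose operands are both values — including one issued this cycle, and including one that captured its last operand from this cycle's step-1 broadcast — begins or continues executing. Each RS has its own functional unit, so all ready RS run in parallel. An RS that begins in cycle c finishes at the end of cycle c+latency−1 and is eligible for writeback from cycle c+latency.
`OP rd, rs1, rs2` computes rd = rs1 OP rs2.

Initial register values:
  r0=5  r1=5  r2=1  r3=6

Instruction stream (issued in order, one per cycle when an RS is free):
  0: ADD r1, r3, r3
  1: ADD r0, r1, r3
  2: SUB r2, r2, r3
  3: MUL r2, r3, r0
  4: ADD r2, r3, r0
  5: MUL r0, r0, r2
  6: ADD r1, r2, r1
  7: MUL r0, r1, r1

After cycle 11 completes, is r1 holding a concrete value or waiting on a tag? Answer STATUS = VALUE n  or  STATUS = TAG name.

  c1: issue ADD r1<-Add1  regs: r0:5,r1:Add1,r2:1,r3:6
  c2: issue ADD r0<-Add2  regs: r0:Add2,r1:Add1,r2:1,r3:6
  c3: CDB Add1=12; issue SUB r2<-Add1  regs: r0:Add2,r1:12,r2:Add1,r3:6
  c4: issue MUL r2<-Mul1  regs: r0:Add2,r1:12,r2:Mul1,r3:6
  c5: CDB Add1=-5; issue ADD r2<-Add1  regs: r0:Add2,r1:12,r2:Add1,r3:6
  c6: CDB Add2=18; issue MUL r0<-Mul2  regs: r0:Mul2,r1:12,r2:Add1,r3:6
  c7: issue ADD r1<-Add2  regs: r0:Mul2,r1:Add2,r2:Add1,r3:6
  c8: CDB Add1=24; stall  regs: r0:Mul2,r1:Add2,r2:24,r3:6
  c9: stall  regs: r0:Mul2,r1:Add2,r2:24,r3:6
  c10: CDB Add2=36; stall  regs: r0:Mul2,r1:36,r2:24,r3:6
  c11: CDB Mul1=108; issue MUL r0<-Mul1  regs: r0:Mul1,r1:36,r2:24,r3:6

STATUS = VALUE 36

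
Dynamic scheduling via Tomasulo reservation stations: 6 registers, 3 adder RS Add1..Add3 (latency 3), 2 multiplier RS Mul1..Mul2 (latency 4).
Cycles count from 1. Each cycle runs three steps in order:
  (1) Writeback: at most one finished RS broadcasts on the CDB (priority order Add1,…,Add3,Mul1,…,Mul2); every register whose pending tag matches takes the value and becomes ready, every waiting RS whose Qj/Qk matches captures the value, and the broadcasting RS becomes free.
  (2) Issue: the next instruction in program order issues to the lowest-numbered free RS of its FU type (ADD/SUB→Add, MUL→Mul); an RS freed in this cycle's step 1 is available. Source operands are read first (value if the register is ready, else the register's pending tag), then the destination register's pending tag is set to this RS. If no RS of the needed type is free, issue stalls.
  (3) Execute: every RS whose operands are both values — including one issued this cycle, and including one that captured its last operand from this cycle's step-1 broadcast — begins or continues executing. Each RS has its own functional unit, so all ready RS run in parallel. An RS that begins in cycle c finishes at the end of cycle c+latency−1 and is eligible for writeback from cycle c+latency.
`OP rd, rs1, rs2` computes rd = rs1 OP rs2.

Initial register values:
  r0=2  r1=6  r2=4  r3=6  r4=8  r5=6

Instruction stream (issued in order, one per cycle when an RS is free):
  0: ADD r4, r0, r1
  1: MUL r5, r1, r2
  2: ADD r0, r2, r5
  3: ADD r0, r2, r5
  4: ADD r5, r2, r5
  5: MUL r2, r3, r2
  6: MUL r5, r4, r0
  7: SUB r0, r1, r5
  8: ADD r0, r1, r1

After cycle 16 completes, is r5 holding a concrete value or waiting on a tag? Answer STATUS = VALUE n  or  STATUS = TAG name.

STATUS = VALUE 224

c1: issue ADD r4<-Add1 | r0:2,r1:6,r2:4,r3:6,r4:Add1,r5:6
c2: issue MUL r5<-Mul1 | r0:2,r1:6,r2:4,r3:6,r4:Add1,r5:Mul1
c3: issue ADD r0<-Add2 | r0:Add2,r1:6,r2:4,r3:6,r4:Add1,r5:Mul1
c4: CDB Add1=8; issue ADD r0<-Add1 | r0:Add1,r1:6,r2:4,r3:6,r4:8,r5:Mul1
c5: issue ADD r5<-Add3 | r0:Add1,r1:6,r2:4,r3:6,r4:8,r5:Add3
c6: CDB Mul1=24; issue MUL r2<-Mul1 | r0:Add1,r1:6,r2:Mul1,r3:6,r4:8,r5:Add3
c7: issue MUL r5<-Mul2 | r0:Add1,r1:6,r2:Mul1,r3:6,r4:8,r5:Mul2
c8: stall | r0:Add1,r1:6,r2:Mul1,r3:6,r4:8,r5:Mul2
c9: CDB Add1=28; issue SUB r0<-Add1 | r0:Add1,r1:6,r2:Mul1,r3:6,r4:8,r5:Mul2
c10: CDB Add2=28; issue ADD r0<-Add2 | r0:Add2,r1:6,r2:Mul1,r3:6,r4:8,r5:Mul2
c11: CDB Add3=28 | r0:Add2,r1:6,r2:Mul1,r3:6,r4:8,r5:Mul2
c12: CDB Mul1=24 | r0:Add2,r1:6,r2:24,r3:6,r4:8,r5:Mul2
c13: CDB Add2=12 | r0:12,r1:6,r2:24,r3:6,r4:8,r5:Mul2
c14: CDB Mul2=224 | r0:12,r1:6,r2:24,r3:6,r4:8,r5:224
c15: - | r0:12,r1:6,r2:24,r3:6,r4:8,r5:224
c16: - | r0:12,r1:6,r2:24,r3:6,r4:8,r5:224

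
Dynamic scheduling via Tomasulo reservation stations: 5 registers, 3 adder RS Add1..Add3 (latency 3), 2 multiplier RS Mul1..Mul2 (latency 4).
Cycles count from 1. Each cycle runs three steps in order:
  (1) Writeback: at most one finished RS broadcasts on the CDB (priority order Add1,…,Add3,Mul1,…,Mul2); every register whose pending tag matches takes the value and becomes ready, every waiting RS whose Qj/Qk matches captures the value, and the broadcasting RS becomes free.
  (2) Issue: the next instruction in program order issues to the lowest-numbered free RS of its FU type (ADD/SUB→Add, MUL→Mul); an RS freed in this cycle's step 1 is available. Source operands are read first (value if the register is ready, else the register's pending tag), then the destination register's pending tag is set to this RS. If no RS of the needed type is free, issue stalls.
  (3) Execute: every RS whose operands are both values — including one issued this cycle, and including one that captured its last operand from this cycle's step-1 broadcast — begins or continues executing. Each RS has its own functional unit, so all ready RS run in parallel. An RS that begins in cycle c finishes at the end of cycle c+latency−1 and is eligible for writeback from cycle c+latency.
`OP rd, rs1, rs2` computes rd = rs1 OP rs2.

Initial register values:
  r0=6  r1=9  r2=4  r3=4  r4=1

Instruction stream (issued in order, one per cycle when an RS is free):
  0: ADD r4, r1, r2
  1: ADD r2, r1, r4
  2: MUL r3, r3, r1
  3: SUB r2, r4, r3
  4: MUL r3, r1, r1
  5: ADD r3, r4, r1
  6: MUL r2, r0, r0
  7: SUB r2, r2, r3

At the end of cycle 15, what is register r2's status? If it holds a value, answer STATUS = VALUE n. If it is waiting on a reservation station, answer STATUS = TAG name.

  c1: issue ADD r4<-Add1  regs: r0:6,r1:9,r2:4,r3:4,r4:Add1
  c2: issue ADD r2<-Add2  regs: r0:6,r1:9,r2:Add2,r3:4,r4:Add1
  c3: issue MUL r3<-Mul1  regs: r0:6,r1:9,r2:Add2,r3:Mul1,r4:Add1
  c4: CDB Add1=13; issue SUB r2<-Add1  regs: r0:6,r1:9,r2:Add1,r3:Mul1,r4:13
  c5: issue MUL r3<-Mul2  regs: r0:6,r1:9,r2:Add1,r3:Mul2,r4:13
  c6: issue ADD r3<-Add3  regs: r0:6,r1:9,r2:Add1,r3:Add3,r4:13
  c7: CDB Add2=22; stall  regs: r0:6,r1:9,r2:Add1,r3:Add3,r4:13
  c8: CDB Mul1=36; issue MUL r2<-Mul1  regs: r0:6,r1:9,r2:Mul1,r3:Add3,r4:13
  c9: CDB Add3=22; issue SUB r2<-Add2  regs: r0:6,r1:9,r2:Add2,r3:22,r4:13
  c10: CDB Mul2=81  regs: r0:6,r1:9,r2:Add2,r3:22,r4:13
  c11: CDB Add1=-23  regs: r0:6,r1:9,r2:Add2,r3:22,r4:13
  c12: CDB Mul1=36  regs: r0:6,r1:9,r2:Add2,r3:22,r4:13
  c13: -  regs: r0:6,r1:9,r2:Add2,r3:22,r4:13
  c14: -  regs: r0:6,r1:9,r2:Add2,r3:22,r4:13
  c15: CDB Add2=14  regs: r0:6,r1:9,r2:14,r3:22,r4:13

STATUS = VALUE 14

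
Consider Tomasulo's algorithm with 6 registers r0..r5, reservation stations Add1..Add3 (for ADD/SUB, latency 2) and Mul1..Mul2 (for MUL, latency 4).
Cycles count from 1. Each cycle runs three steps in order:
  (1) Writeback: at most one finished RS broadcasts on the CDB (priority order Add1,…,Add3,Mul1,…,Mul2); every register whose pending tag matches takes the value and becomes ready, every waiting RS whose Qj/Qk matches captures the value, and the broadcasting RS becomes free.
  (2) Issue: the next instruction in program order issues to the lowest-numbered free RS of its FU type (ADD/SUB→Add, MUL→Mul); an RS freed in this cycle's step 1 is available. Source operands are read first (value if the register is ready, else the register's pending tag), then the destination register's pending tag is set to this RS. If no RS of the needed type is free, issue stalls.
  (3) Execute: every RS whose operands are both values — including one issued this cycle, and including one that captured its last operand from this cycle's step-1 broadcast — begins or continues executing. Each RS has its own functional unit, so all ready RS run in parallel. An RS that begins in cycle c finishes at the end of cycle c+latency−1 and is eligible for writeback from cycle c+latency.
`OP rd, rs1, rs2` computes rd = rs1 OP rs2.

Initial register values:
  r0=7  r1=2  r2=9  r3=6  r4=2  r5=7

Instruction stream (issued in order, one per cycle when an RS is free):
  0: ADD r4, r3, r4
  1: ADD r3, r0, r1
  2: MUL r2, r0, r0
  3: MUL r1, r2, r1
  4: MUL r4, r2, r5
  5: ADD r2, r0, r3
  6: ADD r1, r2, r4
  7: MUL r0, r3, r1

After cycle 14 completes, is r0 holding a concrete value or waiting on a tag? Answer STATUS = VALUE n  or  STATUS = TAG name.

STATUS = TAG Mul1

cycle 1: issue ADD r4<-Add1 // r0:7,r1:2,r2:9,r3:6,r4:Add1,r5:7
cycle 2: issue ADD r3<-Add2 // r0:7,r1:2,r2:9,r3:Add2,r4:Add1,r5:7
cycle 3: CDB Add1=8; issue MUL r2<-Mul1 // r0:7,r1:2,r2:Mul1,r3:Add2,r4:8,r5:7
cycle 4: CDB Add2=9; issue MUL r1<-Mul2 // r0:7,r1:Mul2,r2:Mul1,r3:9,r4:8,r5:7
cycle 5: stall // r0:7,r1:Mul2,r2:Mul1,r3:9,r4:8,r5:7
cycle 6: stall // r0:7,r1:Mul2,r2:Mul1,r3:9,r4:8,r5:7
cycle 7: CDB Mul1=49; issue MUL r4<-Mul1 // r0:7,r1:Mul2,r2:49,r3:9,r4:Mul1,r5:7
cycle 8: issue ADD r2<-Add1 // r0:7,r1:Mul2,r2:Add1,r3:9,r4:Mul1,r5:7
cycle 9: issue ADD r1<-Add2 // r0:7,r1:Add2,r2:Add1,r3:9,r4:Mul1,r5:7
cycle 10: CDB Add1=16; stall // r0:7,r1:Add2,r2:16,r3:9,r4:Mul1,r5:7
cycle 11: CDB Mul1=343; issue MUL r0<-Mul1 // r0:Mul1,r1:Add2,r2:16,r3:9,r4:343,r5:7
cycle 12: CDB Mul2=98 // r0:Mul1,r1:Add2,r2:16,r3:9,r4:343,r5:7
cycle 13: CDB Add2=359 // r0:Mul1,r1:359,r2:16,r3:9,r4:343,r5:7
cycle 14: - // r0:Mul1,r1:359,r2:16,r3:9,r4:343,r5:7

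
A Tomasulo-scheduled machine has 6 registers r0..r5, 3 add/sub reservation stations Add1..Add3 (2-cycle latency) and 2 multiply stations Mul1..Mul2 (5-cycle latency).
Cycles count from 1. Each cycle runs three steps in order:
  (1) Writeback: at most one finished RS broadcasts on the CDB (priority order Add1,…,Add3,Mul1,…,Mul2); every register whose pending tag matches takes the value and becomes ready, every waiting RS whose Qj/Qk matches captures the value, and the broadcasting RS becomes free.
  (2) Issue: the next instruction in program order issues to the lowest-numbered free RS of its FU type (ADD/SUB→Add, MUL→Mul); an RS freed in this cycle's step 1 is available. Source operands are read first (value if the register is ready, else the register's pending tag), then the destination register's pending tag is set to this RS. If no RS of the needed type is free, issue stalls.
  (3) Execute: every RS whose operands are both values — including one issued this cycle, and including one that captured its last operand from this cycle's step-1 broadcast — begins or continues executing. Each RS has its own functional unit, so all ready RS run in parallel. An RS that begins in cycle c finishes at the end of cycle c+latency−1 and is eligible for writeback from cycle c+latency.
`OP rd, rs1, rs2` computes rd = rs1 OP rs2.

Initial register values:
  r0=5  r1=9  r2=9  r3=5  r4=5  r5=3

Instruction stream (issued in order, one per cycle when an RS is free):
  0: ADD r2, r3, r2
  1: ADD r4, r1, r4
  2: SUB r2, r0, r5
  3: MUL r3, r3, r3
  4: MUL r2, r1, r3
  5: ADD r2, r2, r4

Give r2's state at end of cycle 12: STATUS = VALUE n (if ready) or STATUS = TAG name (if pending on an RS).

  c1: issue ADD r2<-Add1  regs: r0:5,r1:9,r2:Add1,r3:5,r4:5,r5:3
  c2: issue ADD r4<-Add2  regs: r0:5,r1:9,r2:Add1,r3:5,r4:Add2,r5:3
  c3: CDB Add1=14; issue SUB r2<-Add1  regs: r0:5,r1:9,r2:Add1,r3:5,r4:Add2,r5:3
  c4: CDB Add2=14; issue MUL r3<-Mul1  regs: r0:5,r1:9,r2:Add1,r3:Mul1,r4:14,r5:3
  c5: CDB Add1=2; issue MUL r2<-Mul2  regs: r0:5,r1:9,r2:Mul2,r3:Mul1,r4:14,r5:3
  c6: issue ADD r2<-Add1  regs: r0:5,r1:9,r2:Add1,r3:Mul1,r4:14,r5:3
  c7: -  regs: r0:5,r1:9,r2:Add1,r3:Mul1,r4:14,r5:3
  c8: -  regs: r0:5,r1:9,r2:Add1,r3:Mul1,r4:14,r5:3
  c9: CDB Mul1=25  regs: r0:5,r1:9,r2:Add1,r3:25,r4:14,r5:3
  c10: -  regs: r0:5,r1:9,r2:Add1,r3:25,r4:14,r5:3
  c11: -  regs: r0:5,r1:9,r2:Add1,r3:25,r4:14,r5:3
  c12: -  regs: r0:5,r1:9,r2:Add1,r3:25,r4:14,r5:3

STATUS = TAG Add1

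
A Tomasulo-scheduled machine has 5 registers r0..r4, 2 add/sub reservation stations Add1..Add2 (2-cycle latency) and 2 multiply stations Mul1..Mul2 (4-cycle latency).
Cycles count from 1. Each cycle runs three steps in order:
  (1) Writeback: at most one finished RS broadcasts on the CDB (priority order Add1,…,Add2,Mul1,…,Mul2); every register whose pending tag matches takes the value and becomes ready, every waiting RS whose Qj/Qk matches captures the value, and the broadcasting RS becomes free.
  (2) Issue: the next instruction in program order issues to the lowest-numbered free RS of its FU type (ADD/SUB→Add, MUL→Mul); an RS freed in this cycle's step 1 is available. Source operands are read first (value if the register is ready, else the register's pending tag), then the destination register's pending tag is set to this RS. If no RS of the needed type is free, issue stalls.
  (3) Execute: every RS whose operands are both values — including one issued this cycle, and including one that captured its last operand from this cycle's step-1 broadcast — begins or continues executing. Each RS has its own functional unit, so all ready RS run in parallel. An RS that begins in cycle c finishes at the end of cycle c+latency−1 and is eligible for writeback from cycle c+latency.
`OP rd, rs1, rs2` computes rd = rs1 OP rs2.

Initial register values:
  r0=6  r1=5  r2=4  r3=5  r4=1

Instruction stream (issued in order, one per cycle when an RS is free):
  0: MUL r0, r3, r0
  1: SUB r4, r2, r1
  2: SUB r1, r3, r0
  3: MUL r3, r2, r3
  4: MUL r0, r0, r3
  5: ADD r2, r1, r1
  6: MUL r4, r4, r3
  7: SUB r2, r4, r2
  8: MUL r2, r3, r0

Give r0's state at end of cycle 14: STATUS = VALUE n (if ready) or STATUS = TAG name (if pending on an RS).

STATUS = VALUE 600

cycle 1: issue MUL r0<-Mul1 // r0:Mul1,r1:5,r2:4,r3:5,r4:1
cycle 2: issue SUB r4<-Add1 // r0:Mul1,r1:5,r2:4,r3:5,r4:Add1
cycle 3: issue SUB r1<-Add2 // r0:Mul1,r1:Add2,r2:4,r3:5,r4:Add1
cycle 4: CDB Add1=-1; issue MUL r3<-Mul2 // r0:Mul1,r1:Add2,r2:4,r3:Mul2,r4:-1
cycle 5: CDB Mul1=30; issue MUL r0<-Mul1 // r0:Mul1,r1:Add2,r2:4,r3:Mul2,r4:-1
cycle 6: issue ADD r2<-Add1 // r0:Mul1,r1:Add2,r2:Add1,r3:Mul2,r4:-1
cycle 7: CDB Add2=-25; stall // r0:Mul1,r1:-25,r2:Add1,r3:Mul2,r4:-1
cycle 8: CDB Mul2=20; issue MUL r4<-Mul2 // r0:Mul1,r1:-25,r2:Add1,r3:20,r4:Mul2
cycle 9: CDB Add1=-50; issue SUB r2<-Add1 // r0:Mul1,r1:-25,r2:Add1,r3:20,r4:Mul2
cycle 10: stall // r0:Mul1,r1:-25,r2:Add1,r3:20,r4:Mul2
cycle 11: stall // r0:Mul1,r1:-25,r2:Add1,r3:20,r4:Mul2
cycle 12: CDB Mul1=600; issue MUL r2<-Mul1 // r0:600,r1:-25,r2:Mul1,r3:20,r4:Mul2
cycle 13: CDB Mul2=-20 // r0:600,r1:-25,r2:Mul1,r3:20,r4:-20
cycle 14: - // r0:600,r1:-25,r2:Mul1,r3:20,r4:-20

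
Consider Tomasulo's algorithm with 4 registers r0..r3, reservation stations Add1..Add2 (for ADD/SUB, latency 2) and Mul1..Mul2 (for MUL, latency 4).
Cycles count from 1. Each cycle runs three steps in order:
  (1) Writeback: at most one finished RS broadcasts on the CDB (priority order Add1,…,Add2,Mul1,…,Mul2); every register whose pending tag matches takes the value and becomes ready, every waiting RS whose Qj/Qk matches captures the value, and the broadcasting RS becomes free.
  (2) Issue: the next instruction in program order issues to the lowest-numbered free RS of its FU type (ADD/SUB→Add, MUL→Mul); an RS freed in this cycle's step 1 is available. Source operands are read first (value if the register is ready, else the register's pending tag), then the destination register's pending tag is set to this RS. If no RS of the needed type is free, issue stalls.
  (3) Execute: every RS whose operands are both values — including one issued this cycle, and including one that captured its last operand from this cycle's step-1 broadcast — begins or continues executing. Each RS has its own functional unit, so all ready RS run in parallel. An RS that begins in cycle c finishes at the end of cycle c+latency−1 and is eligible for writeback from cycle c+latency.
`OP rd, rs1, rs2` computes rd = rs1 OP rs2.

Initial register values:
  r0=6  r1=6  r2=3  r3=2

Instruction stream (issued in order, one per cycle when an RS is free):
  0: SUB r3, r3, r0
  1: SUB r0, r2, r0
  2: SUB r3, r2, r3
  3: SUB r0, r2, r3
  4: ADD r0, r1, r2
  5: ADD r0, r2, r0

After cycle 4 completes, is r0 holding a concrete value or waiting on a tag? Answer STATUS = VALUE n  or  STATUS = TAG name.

STATUS = TAG Add2

  c1: issue SUB r3<-Add1  regs: r0:6,r1:6,r2:3,r3:Add1
  c2: issue SUB r0<-Add2  regs: r0:Add2,r1:6,r2:3,r3:Add1
  c3: CDB Add1=-4; issue SUB r3<-Add1  regs: r0:Add2,r1:6,r2:3,r3:Add1
  c4: CDB Add2=-3; issue SUB r0<-Add2  regs: r0:Add2,r1:6,r2:3,r3:Add1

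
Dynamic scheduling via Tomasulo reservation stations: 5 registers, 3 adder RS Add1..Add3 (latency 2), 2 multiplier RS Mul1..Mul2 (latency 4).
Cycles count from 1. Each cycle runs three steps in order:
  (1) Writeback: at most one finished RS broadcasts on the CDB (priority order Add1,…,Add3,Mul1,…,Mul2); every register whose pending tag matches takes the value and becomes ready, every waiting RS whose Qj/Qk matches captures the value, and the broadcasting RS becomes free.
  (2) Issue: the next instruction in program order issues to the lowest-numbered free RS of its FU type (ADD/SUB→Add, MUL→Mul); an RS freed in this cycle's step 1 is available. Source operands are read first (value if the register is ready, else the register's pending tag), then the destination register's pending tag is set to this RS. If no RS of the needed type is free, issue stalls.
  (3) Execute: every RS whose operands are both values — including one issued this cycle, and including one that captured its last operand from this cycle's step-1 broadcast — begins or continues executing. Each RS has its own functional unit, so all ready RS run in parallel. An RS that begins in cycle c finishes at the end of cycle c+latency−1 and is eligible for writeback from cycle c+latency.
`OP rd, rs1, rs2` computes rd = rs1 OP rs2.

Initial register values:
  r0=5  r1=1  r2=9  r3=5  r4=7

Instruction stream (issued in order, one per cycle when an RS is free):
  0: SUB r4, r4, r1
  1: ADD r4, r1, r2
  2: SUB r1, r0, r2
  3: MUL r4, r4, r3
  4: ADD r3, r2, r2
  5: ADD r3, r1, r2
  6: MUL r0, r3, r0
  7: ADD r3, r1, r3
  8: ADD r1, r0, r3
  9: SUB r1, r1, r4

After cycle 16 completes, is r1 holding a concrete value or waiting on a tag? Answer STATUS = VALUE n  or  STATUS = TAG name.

STATUS = VALUE -24

c1: issue SUB r4<-Add1 | r0:5,r1:1,r2:9,r3:5,r4:Add1
c2: issue ADD r4<-Add2 | r0:5,r1:1,r2:9,r3:5,r4:Add2
c3: CDB Add1=6; issue SUB r1<-Add1 | r0:5,r1:Add1,r2:9,r3:5,r4:Add2
c4: CDB Add2=10; issue MUL r4<-Mul1 | r0:5,r1:Add1,r2:9,r3:5,r4:Mul1
c5: CDB Add1=-4; issue ADD r3<-Add1 | r0:5,r1:-4,r2:9,r3:Add1,r4:Mul1
c6: issue ADD r3<-Add2 | r0:5,r1:-4,r2:9,r3:Add2,r4:Mul1
c7: CDB Add1=18; issue MUL r0<-Mul2 | r0:Mul2,r1:-4,r2:9,r3:Add2,r4:Mul1
c8: CDB Add2=5; issue ADD r3<-Add1 | r0:Mul2,r1:-4,r2:9,r3:Add1,r4:Mul1
c9: CDB Mul1=50; issue ADD r1<-Add2 | r0:Mul2,r1:Add2,r2:9,r3:Add1,r4:50
c10: CDB Add1=1; issue SUB r1<-Add1 | r0:Mul2,r1:Add1,r2:9,r3:1,r4:50
c11: - | r0:Mul2,r1:Add1,r2:9,r3:1,r4:50
c12: CDB Mul2=25 | r0:25,r1:Add1,r2:9,r3:1,r4:50
c13: - | r0:25,r1:Add1,r2:9,r3:1,r4:50
c14: CDB Add2=26 | r0:25,r1:Add1,r2:9,r3:1,r4:50
c15: - | r0:25,r1:Add1,r2:9,r3:1,r4:50
c16: CDB Add1=-24 | r0:25,r1:-24,r2:9,r3:1,r4:50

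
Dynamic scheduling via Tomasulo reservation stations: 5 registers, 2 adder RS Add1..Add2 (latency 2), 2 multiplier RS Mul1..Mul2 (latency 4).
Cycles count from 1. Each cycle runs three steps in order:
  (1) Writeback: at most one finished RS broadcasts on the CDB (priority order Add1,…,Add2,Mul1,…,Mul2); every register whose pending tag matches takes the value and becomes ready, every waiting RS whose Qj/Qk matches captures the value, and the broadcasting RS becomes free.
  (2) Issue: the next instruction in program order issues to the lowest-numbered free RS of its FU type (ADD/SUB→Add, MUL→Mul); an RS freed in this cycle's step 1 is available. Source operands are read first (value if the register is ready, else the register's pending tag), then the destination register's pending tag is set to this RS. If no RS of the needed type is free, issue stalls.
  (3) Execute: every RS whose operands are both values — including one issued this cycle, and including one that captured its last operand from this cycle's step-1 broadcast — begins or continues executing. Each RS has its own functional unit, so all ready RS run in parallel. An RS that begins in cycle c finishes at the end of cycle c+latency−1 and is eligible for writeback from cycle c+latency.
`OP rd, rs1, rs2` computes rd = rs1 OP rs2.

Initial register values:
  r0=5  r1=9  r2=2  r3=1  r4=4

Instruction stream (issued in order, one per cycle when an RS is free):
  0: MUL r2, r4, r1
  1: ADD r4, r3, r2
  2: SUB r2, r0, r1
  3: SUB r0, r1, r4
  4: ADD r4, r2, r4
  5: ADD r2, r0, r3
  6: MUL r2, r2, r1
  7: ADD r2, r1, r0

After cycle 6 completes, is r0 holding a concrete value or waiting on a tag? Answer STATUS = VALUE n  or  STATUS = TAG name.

STATUS = TAG Add2

cycle 1: issue MUL r2<-Mul1 // r0:5,r1:9,r2:Mul1,r3:1,r4:4
cycle 2: issue ADD r4<-Add1 // r0:5,r1:9,r2:Mul1,r3:1,r4:Add1
cycle 3: issue SUB r2<-Add2 // r0:5,r1:9,r2:Add2,r3:1,r4:Add1
cycle 4: stall // r0:5,r1:9,r2:Add2,r3:1,r4:Add1
cycle 5: CDB Add2=-4; issue SUB r0<-Add2 // r0:Add2,r1:9,r2:-4,r3:1,r4:Add1
cycle 6: CDB Mul1=36; stall // r0:Add2,r1:9,r2:-4,r3:1,r4:Add1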